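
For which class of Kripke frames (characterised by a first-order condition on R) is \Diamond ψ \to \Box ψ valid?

Suppose ◇ψ→□ψ is valid. Take Rxy, Rxz and set V(ψ)={y}. Then ◇ψ at x, so □ψ at x, so ψ at z, i.e. z=y.
Conversely, any frame satisfying \forall x \forall y \forall z (Rxy \wedge Rxz \to y = z) validates the schema.
So the correspondent is partial functionality.

partial functionality: \forall x \forall y \forall z (Rxy \wedge Rxz \to y = z)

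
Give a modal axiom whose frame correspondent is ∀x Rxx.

A defining formula is □p → p (the T axiom).
Suppose □p→p is valid. At any x set V(p)={w : Rxw}. Then □p holds at x, so p holds at x, i.e. Rxx.

□p → p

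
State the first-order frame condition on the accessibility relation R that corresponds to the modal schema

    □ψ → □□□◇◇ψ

This is a Sahlqvist (Geach-type) schema ◇^0□^1ψ → □^3◇^2ψ.
Minimal-valuation argument: fix x; take any y with xR^0y and any z with xR^3z. Set V(ψ) to the set of worlds R-reachable from y in exactly 1 step. Then □^1ψ holds at y, so the antecedent holds at x; validity forces ◇^2ψ at z, giving a w with zR^2w and yR^1w.
First-order correspondent: ∀x ∀z (xR³z → ∃w (xRw ∧ zR²w)).

∀x ∀z (xR³z → ∃w (xRw ∧ zR²w))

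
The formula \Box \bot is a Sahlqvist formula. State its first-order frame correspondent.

This schema is the Ver axiom.
It corresponds to emptiness of R: \forall x \forall y \neg Rxy.

emptiness of R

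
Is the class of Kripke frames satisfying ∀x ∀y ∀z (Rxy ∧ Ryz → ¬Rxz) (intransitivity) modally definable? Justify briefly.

No

Any modally definable frame class is closed under surjective bounded morphisms.
The 3-cycle (worlds 0,1,2 with 0→1→2→0) is intransitive. Mapping every world to a single reflexive point • is a surjective bounded morphism; the reflexive point is not intransitive (R••∧R•• but R••).
So no modal formula (or set of formulas) defines exactly the intransitive frames.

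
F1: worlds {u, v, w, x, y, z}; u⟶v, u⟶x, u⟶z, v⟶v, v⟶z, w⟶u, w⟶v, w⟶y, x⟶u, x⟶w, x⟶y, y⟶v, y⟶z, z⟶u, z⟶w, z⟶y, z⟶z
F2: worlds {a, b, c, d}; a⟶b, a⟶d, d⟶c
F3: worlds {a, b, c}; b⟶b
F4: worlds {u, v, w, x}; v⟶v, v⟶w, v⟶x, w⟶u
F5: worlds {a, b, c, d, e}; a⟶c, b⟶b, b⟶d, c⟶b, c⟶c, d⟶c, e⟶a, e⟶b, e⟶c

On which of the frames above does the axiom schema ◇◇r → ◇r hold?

This is the axiom for transitivity; its first-order frame correspondent is ∀x ∀y ∀z (Rxy ∧ Ryz → Rxz).
F1: fails — Ruz and Rzy but not Ruy.
F2: fails — Rad and Rdc but not Rac.
F3: condition met.
F4: fails — Rvw and Rwu but not Rvu.
F5: fails — Reb and Rbd but not Red.
Valid on: F3.

F3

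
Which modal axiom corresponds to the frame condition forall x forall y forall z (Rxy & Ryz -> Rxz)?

□ψ → □□ψ

The condition is transitivity. The 4 schema □ψ → □□ψ defines it.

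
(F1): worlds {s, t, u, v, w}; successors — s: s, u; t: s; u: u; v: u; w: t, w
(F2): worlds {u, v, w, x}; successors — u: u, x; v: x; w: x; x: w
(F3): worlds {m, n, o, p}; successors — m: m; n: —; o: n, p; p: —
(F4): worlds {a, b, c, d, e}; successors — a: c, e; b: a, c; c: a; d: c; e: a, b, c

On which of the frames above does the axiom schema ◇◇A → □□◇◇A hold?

Frame correspondent (Sahlqvist): ∀x ∀y ∀z ((xR²y ∧ xR²z) → ∃w (y = w ∧ zR²w)) — i.e. a generalized confluence (Geach) condition.
(F1): fails — sR²s, sR²u but no w* with s=w* and uR²w*.
(F2): fails — uR²u, uR²w but no t with u=t and wR²t.
(F3): holds.
(F4): fails — aR²a, aR²c but no w with a=w and cR²w.

(F3)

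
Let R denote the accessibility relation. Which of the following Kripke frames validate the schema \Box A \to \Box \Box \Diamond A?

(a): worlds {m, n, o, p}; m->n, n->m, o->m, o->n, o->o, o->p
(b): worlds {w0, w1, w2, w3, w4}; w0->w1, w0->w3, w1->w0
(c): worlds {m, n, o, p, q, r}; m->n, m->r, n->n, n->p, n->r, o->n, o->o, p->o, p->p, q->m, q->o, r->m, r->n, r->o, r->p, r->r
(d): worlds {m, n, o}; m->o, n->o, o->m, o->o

(d)

Frame correspondent (Sahlqvist): \forall x \forall z (x R^2 z \to \exists w (xRw \wedge zRw)) — i.e. a generalized confluence (Geach) condition.
(a): fails — oR²p but no w with oRw and pRw.
(b): fails — w1R²w3 but no w with w1Rw and w3Rw.
(c): fails — mR²p but no w with mRw and pRw.
(d): holds.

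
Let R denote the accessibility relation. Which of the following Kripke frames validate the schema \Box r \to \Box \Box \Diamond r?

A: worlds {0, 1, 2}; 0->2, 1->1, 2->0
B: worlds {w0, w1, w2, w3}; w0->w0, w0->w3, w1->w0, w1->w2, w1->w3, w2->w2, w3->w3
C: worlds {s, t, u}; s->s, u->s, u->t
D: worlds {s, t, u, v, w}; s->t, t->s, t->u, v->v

A, B, C

The schema corresponds to a generalized confluence (Geach) condition: \forall x \forall z (x R^2 z \to \exists w (xRw \wedge zRw)).
A: condition met.
B: condition met.
C: condition met.
D: fails — sR²u but no w* with sRw* and uRw*.
Valid on: A, B, C.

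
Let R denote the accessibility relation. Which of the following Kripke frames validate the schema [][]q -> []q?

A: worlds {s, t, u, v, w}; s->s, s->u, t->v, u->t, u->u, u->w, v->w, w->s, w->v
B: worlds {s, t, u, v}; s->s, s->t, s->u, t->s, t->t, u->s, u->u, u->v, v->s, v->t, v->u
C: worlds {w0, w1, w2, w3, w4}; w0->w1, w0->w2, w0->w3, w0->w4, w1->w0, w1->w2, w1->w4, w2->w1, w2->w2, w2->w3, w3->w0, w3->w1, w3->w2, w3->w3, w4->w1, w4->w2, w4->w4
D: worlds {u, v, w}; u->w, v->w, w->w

This is the axiom for density; its first-order frame correspondent is forall x forall y (Rxy -> exists z (Rxz & Rzy)).
A: fails — Rtv but no z with Rtz and Rzv.
B: holds.
C: fails — Rw1w0 but no z with Rw1z and Rzw0.
D: holds.
Valid on: B, D.

B, D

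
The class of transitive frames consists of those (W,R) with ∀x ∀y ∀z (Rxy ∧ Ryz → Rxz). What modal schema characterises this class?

□p → □□p

The condition is transitivity. The 4 schema □p → □□p defines it.
Suppose □p→□□p is valid. Take Rxy, Ryz and set V(p)={w : Rxw}. Then □p at x, so □□p at x, so □p at y, so p at z, i.e. Rxz.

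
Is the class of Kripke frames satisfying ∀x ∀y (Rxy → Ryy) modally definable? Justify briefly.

This is a Sahlqvist condition; the T□ axiom □(□r → r) defines it.

Yes, by □(□r → r)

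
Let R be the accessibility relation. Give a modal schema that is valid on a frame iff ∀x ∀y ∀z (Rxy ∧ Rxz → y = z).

◇p → □p

A defining formula is ◇p → □p (the CD axiom).
Suppose ◇p→□p is valid. Take Rxy, Rxz and set V(p)={y}. Then ◇p at x, so □p at x, so p at z, i.e. z=y.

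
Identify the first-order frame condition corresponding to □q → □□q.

Suppose □q→□□q is valid. Take Rxy, Ryz and set V(q)={w : Rxw}. Then □q at x, so □□q at x, so □q at y, so q at z, i.e. Rxz.
The converse is a direct semantic check.
So the correspondent is transitivity.

Transitivity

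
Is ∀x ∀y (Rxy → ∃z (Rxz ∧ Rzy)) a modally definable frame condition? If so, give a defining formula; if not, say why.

The condition is density. A defining modal formula is □□q → □q.
Suppose □□q→□q is valid. Take Rxy and set V(q)={w : xR²w}. Then □□q at x, so □q at x, so q at y, i.e. ∃z(Rxz∧Rzy).

Definable; □□q → □q defines it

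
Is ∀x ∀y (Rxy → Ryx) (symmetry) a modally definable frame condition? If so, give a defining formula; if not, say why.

Yes — defined by p → □◇p

Yes: it is symmetry, defined by the B schema p → □◇p.
Suppose p→□◇p is valid. Take Rxy and set V(p)={x}. Then p at x, so □◇p at x, so ◇p at y, so some z with Ryz has p; z=x, i.e. Ryx.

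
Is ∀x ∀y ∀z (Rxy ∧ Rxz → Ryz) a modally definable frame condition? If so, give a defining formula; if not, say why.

Yes — defined by ◇p → □◇p

Yes: it is the Euclidean property, defined by the 5 schema ◇p → □◇p.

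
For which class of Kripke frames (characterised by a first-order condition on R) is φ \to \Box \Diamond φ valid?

Suppose φ→□◇φ is valid. Take Rxy and set V(φ)={x}. Then φ at x, so □◇φ at x, so ◇φ at y, so some z with Ryz has φ; z=x, i.e. Ryx.
The converse is a direct semantic check.
So the correspondent is symmetry.

symmetry: \forall x \forall y (Rxy \to Ryx)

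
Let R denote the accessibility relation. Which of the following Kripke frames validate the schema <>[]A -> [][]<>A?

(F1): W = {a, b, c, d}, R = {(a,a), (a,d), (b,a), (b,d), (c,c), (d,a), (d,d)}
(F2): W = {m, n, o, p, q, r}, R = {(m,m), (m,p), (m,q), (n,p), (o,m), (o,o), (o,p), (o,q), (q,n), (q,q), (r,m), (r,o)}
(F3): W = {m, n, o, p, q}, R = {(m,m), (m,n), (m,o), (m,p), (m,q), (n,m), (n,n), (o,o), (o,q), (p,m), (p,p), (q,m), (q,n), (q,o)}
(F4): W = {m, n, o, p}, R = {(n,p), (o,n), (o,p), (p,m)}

Frame correspondent (Sahlqvist): forall x forall y forall z ((xRy & x R^2 z) -> exists w (yRw & zRw)) — i.e. a generalized confluence (Geach) condition.
(F1): ✓.
(F2): fails — mRm, mR²p but no w with mRw and pRw.
(F3): fails — mRn, mR²o but no w with nRw and oRw.
(F4): fails — nRp, nR²m but no w with pRw and mRw.

(F1)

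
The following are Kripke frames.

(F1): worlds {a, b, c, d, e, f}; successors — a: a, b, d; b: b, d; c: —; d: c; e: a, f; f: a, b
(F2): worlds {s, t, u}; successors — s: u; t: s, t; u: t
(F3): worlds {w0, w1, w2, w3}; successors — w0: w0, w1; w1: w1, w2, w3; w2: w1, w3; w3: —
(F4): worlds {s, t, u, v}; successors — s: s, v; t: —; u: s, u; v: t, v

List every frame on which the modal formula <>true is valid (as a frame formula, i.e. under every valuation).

(F2)

The schema corresponds to seriality: forall x exists y Rxy.
(F1): fails — world c has no successor.
(F2): condition met.
(F3): fails — world w3 has no successor.
(F4): fails — world t has no successor.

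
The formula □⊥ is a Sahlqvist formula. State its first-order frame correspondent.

Emptiness of R

□⊥ is valid iff no world has any successor (otherwise □⊥ fails at any world with one).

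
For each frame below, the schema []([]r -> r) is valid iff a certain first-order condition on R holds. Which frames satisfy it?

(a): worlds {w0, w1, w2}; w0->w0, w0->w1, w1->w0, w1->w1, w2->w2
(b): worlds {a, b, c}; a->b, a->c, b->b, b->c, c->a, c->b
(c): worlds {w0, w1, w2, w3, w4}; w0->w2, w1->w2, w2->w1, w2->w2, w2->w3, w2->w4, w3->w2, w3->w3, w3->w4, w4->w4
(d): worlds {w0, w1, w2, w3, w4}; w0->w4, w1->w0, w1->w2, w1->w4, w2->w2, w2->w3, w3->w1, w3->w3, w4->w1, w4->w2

(a)

The schema corresponds to shift-reflexivity: forall x forall y (Rxy -> Ryy).
(a): holds.
(b): fails — Rbc but not Rcc.
(c): fails — Rw2w1 but not Rw1w1.
(d): fails — Rw1w0 but not Rw0w0.
Valid on: (a).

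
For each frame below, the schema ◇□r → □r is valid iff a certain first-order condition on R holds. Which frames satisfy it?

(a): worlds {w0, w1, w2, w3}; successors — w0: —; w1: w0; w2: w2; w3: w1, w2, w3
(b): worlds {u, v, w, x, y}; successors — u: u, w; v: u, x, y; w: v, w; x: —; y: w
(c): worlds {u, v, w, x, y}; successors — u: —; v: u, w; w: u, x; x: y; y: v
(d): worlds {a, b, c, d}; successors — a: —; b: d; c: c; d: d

The schema corresponds to a generalized confluence (Geach) condition: ∀x ∀y ∀z ((xRy ∧ xRz) → ∃w (yRw ∧ z = w)).
(a): fails — w1Rw0, w1Rw0 but no w with w0Rw and w0=w.
(b): fails — uRw, uRu but no t with wRt and u=t.
(c): fails — vRu, vRu but no t with uRt and u=t.
(d): satisfies the condition.

(d)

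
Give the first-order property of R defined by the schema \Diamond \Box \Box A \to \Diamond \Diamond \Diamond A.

This is a Sahlqvist (Geach-type) schema ◇^1□^2A → □^0◇^3A.
First-order correspondent: \forall x \forall y (xRy \to \exists w (y R^2 w \wedge x R^3 w)).

\forall x \forall y (xRy \to \exists w (y R^2 w \wedge x R^3 w))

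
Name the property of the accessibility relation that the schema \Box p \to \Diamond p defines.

Suppose □p→◇p is valid. At any x set V(p)=W. Then □p at x, so ◇p at x, so x has a successor.

seriality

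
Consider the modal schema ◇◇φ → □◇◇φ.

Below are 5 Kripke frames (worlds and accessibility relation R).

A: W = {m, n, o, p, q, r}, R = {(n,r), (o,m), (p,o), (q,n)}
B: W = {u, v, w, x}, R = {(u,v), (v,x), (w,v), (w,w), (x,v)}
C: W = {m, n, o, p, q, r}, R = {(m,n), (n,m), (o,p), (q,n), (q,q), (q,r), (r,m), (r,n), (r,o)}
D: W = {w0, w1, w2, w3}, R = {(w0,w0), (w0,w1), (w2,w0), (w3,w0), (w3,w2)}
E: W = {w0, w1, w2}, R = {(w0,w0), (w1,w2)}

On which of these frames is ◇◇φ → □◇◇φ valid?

This is the axiom for a generalized confluence (Geach) condition; its first-order frame correspondent is ∀x ∀y ∀z ((xR²y ∧ xRz) → ∃w (y = w ∧ zR²w)).
A: fails — pR²m, pRo but no w with m=w and oR²w.
B: fails — uR²x, uRv but no t with x=t and vR²t.
C: fails — mR²m, mRn but no w with m=w and nR²w.
D: fails — w0R²w0, w0Rw1 but no w with w0=w and w1R²w.
E: ✓.
Valid on: E.

E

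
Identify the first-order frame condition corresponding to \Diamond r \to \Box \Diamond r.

the Euclidean property

Suppose ◇r→□◇r is valid. Take Rxy, Rxz and set V(r)={y}. Then ◇r at x, so □◇r at x, so ◇r at z, so some w with Rzw has r; w=y, i.e. Rzy. By symmetry of the argument, Ryz.
Conversely, any frame satisfying \forall x \forall y \forall z (Rxy \wedge Rxz \to Ryz) validates the schema.
So the correspondent is the Euclidean property.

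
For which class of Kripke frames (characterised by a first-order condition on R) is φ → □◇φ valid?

symmetry

This schema is the B axiom.
Its frame correspondent is symmetry — ∀x ∀y (Rxy → Ryx).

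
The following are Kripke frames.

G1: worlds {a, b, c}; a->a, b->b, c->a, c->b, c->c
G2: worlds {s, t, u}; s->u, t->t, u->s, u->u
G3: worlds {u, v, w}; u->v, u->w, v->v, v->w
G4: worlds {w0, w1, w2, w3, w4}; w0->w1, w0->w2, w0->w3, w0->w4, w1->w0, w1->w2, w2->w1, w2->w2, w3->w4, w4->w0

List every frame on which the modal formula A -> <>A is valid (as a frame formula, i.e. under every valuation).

G1

The schema corresponds to a generalized confluence (Geach) condition: forall x exists w (x = w & xRw).
G1: condition met.
G2: fails — at s but no w with s=w and sRw.
G3: fails — at u but no t with u=t and uRt.
G4: fails — at w0 but no w with w0=w and w0Rw.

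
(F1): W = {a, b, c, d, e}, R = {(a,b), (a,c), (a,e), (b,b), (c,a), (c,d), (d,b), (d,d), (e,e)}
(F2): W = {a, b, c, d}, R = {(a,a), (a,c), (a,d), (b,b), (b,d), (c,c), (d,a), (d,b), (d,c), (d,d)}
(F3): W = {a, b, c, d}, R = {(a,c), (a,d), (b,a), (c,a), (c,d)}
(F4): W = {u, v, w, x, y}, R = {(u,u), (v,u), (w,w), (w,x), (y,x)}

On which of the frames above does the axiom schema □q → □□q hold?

This is the axiom for transitivity; its first-order frame correspondent is ∀x ∀y ∀z (Rxy ∧ Ryz → Rxz).
(F1): fails — Rcd and Rdb but not Rcb.
(F2): fails — Rad and Rdb but not Rab.
(F3): fails — Rba and Rac but not Rbc.
(F4): satisfies the condition.

(F4)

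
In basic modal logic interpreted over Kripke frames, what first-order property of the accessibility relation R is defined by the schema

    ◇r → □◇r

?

the Euclidean property: ∀x ∀y ∀z (Rxy ∧ Rxz → Ryz)

Suppose ◇r→□◇r is valid. Take Rxy, Rxz and set V(r)={y}. Then ◇r at x, so □◇r at x, so ◇r at z, so some w with Rzw has r; w=y, i.e. Rzy. By symmetry of the argument, Ryz.
Conversely, on a frame with the Euclidean property the schema holds at every world under every valuation.
Frame condition: ∀x ∀y ∀z (Rxy ∧ Rxz → Ryz).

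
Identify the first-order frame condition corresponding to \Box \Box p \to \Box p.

Suppose □□p→□p is valid. Take Rxy and set V(p)={w : xR²w}. Then □□p at x, so □p at x, so p at y, i.e. ∃z(Rxz∧Rzy).

density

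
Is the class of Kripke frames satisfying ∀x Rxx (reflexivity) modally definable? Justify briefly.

Yes: it is reflexivity, defined by the T schema □p → p.
Suppose □p→p is valid. At any x set V(p)={w : Rxw}. Then □p holds at x, so p holds at x, i.e. Rxx.

Yes — defined by □p → p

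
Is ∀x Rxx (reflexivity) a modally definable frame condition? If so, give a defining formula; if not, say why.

Yes, by □p → p

The condition is reflexivity. A defining modal formula is □p → p.
Suppose □p→p is valid. At any x set V(p)={w : Rxw}. Then □p holds at x, so p holds at x, i.e. Rxx.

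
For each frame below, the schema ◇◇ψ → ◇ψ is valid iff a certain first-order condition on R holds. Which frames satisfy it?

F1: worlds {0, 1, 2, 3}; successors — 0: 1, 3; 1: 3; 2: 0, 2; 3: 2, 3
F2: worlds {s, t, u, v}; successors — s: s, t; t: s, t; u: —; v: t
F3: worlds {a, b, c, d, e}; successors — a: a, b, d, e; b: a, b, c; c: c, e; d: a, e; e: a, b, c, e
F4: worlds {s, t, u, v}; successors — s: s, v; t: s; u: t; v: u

Frame correspondent (Sahlqvist): ∀x ∀y ∀z (Rxy ∧ Ryz → Rxz) — i.e. transitivity.
F1: fails — R32 and R20 but not R30.
F2: fails — Rvt and Rts but not Rvs.
F3: fails — Rbc and Rce but not Rbe.
F4: fails — Rut and Rts but not Rus.

none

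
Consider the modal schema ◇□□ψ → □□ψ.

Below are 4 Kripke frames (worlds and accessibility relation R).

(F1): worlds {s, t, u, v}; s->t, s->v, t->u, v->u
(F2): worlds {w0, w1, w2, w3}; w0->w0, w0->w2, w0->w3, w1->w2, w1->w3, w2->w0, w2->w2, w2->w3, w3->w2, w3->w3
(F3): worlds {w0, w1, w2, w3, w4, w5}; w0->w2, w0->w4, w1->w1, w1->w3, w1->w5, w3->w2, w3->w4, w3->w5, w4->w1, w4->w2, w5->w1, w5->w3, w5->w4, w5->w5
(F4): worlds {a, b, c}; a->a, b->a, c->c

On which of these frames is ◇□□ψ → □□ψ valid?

(F2), (F4)

This is the axiom for a generalized confluence (Geach) condition; its first-order frame correspondent is ∀x ∀y ∀z ((xRy ∧ xR²z) → ∃w (yR²w ∧ z = w)).
(F1): fails — sRt, sR²u but no w with tR²w and u=w.
(F2): condition met.
(F3): fails — w0Rw2, w0R²w1 but no w with w2R²w and w1=w.
(F4): condition met.
Valid on: (F2), (F4).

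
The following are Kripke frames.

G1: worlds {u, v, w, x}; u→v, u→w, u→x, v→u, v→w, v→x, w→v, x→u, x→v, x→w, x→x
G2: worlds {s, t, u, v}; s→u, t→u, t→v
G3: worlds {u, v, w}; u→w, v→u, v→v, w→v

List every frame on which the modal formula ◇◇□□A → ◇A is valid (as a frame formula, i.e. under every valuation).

G2, G3

Frame correspondent (Sahlqvist): ∀x ∀y (xR²y → ∃w (yR²w ∧ xRw)) — i.e. a generalized confluence (Geach) condition.
G1: fails — wR²w but no t with wR²t and wRt.
G2: satisfies the condition.
G3: satisfies the condition.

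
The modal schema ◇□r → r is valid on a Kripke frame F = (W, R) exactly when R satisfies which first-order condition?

This is frame-equivalent to r → □◇r (substitute ¬r for r and contrapose).
Suppose r→□◇r is valid. Take Rxy and set V(r)={x}. Then r at x, so □◇r at x, so ◇r at y, so some z with Ryz has r; z=x, i.e. Ryx.

symmetry: ∀x ∀y (Rxy → Ryx)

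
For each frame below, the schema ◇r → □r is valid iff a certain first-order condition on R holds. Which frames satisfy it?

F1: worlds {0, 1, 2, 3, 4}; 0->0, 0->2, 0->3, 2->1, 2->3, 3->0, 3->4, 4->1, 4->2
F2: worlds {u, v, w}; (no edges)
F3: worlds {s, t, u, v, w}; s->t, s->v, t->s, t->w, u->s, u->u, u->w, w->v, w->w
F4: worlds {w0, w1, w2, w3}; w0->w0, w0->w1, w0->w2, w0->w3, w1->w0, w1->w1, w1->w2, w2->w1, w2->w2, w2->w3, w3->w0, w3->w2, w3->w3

The schema corresponds to partial functionality: ∀x ∀y ∀z (Rxy ∧ Rxz → y = z).
F1: fails — 0 sees both 0 and 2.
F2: ✓.
F3: fails — s sees both t and v.
F4: fails — w0 sees both w0 and w1.
Valid on: F2.

F2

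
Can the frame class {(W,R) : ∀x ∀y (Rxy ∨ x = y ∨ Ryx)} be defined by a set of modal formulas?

Modal frame validity is preserved under disjoint unions.
Take 4 disjoint single-world reflexive frames: each is trivially connected, but their disjoint union has 4 worlds with no edge between distinct components, so it is not connected.
Hence connectedness of R is not modally definable.

No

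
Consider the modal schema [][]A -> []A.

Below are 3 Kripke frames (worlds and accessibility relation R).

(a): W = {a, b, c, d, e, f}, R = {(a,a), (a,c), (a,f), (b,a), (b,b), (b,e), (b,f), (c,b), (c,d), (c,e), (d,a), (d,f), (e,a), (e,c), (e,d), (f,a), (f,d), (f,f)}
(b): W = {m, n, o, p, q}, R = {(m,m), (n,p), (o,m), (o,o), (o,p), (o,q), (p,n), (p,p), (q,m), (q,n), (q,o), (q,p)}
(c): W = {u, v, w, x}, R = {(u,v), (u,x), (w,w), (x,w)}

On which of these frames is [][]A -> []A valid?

(a), (b)

This is the axiom for density; its first-order frame correspondent is forall x forall y (Rxy -> exists z (Rxz & Rzy)).
(a): ✓.
(b): ✓.
(c): fails — Ruv but no z with Ruz and Rzv.
Valid on: (a), (b).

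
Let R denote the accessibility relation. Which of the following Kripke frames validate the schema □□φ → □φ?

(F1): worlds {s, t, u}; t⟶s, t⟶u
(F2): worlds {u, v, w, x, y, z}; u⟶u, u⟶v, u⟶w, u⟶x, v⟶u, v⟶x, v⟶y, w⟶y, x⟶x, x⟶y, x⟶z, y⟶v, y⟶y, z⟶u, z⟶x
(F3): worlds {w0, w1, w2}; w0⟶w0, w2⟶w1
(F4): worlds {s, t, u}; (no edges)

(F2), (F4)

Frame correspondent (Sahlqvist): ∀x ∀y (Rxy → ∃z (Rxz ∧ Rzy)) — i.e. density.
(F1): fails — Rtu but no z with Rtz and Rzu.
(F2): condition met.
(F3): fails — Rw2w1 but no z with Rw2z and Rzw1.
(F4): condition met.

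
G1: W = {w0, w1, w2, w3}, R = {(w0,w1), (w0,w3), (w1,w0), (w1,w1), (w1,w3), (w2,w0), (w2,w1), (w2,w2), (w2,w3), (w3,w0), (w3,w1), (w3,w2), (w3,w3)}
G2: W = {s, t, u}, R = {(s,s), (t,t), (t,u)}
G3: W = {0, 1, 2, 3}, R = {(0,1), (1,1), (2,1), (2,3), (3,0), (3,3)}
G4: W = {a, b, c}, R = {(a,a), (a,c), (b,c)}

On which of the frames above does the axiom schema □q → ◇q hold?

This is the axiom for seriality; its first-order frame correspondent is ∀x ∃y Rxy.
G1: ✓.
G2: fails — world u has no successor.
G3: ✓.
G4: fails — world c has no successor.

G1, G3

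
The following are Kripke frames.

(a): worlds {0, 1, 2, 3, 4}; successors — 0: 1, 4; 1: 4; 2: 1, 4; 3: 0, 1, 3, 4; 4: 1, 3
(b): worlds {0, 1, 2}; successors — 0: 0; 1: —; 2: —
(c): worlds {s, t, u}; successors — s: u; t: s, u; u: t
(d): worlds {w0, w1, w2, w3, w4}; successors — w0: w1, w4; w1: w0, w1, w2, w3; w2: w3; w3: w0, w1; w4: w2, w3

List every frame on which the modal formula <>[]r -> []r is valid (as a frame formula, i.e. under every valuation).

(b)

Frame correspondent (Sahlqvist): forall x forall y forall z (Rxy & Rxz -> Ryz) — i.e. the Euclidean property.
(a): fails — R01 and R01 but not R11.
(b): condition met.
(c): fails — Rsu and Rsu but not Ruu.
(d): fails — Rw0w4 and Rw0w4 but not Rw4w4.
Valid on: (b).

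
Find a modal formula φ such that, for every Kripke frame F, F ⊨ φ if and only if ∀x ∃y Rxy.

□ψ → ◇ψ

A defining formula is □ψ → ◇ψ (the D axiom).
Suppose □ψ→◇ψ is valid. At any x set V(ψ)=W. Then □ψ at x, so ◇ψ at x, so x has a successor.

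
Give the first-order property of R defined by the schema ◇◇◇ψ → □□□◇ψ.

∀x ∀y ∀z ((xR³y ∧ xR³z) → ∃w (y = w ∧ zRw))

This is a Sahlqvist (Geach-type) schema ◇^3□^0ψ → □^3◇^1ψ.
First-order correspondent: ∀x ∀y ∀z ((xR³y ∧ xR³z) → ∃w (y = w ∧ zRw)).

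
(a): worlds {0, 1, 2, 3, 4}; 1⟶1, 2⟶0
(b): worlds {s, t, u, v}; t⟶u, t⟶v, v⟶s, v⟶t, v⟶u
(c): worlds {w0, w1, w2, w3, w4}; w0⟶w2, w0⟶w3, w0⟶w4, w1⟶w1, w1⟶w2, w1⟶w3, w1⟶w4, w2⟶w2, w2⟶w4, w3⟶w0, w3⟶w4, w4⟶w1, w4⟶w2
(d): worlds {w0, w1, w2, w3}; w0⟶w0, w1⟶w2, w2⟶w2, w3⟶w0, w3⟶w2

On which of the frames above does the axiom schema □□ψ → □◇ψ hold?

(c), (d)

Frame correspondent (Sahlqvist): ∀x ∀z (xRz → ∃w (xR²w ∧ zRw)) — i.e. a generalized confluence (Geach) condition.
(a): fails — 2R0 but no w with 2R²w and 0Rw.
(b): fails — tRu but no w with tR²w and uRw.
(c): condition met.
(d): condition met.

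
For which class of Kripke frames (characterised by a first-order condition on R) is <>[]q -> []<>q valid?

Convergence

Suppose ◇□q→□◇q is valid. Take Rxy, Rxz and set V(q)={w : Ryw}. Then □q at y so ◇□q at x, so □◇q at x, so ◇q at z, giving w with Rzw and Ryw.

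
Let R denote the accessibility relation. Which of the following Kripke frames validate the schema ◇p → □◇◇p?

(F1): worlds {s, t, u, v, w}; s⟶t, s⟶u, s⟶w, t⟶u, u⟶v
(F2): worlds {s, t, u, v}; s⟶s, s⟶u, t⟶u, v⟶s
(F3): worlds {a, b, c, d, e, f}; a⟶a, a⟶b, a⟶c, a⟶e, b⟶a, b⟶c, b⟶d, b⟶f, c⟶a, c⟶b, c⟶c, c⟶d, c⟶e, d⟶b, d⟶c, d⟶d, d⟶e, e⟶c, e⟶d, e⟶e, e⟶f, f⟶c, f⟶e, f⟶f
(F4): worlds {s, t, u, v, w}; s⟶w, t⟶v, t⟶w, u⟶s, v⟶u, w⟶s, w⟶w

(F3)

This is the axiom for a generalized confluence (Geach) condition; its first-order frame correspondent is ∀x ∀y ∀z ((xRy ∧ xRz) → ∃w (y = w ∧ zR²w)).
(F1): fails — sRt, sRt but no w* with t=w* and tR²w*.
(F2): fails — sRs, sRu but no w with s=w and uR²w.
(F3): satisfies the condition.
(F4): fails — tRv, tRv but no w* with v=w* and vR²w*.
Valid on: (F3).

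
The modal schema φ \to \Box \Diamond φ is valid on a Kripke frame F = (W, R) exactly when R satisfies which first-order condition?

symmetry: \forall x \forall y (Rxy \to Ryx)

This is the B axiom.
Its frame correspondent is symmetry — \forall x \forall y (Rxy \to Ryx).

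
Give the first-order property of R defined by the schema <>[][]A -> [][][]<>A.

This is a Sahlqvist (Geach-type) schema ◇^1□^2A → □^3◇^1A.
Minimal-valuation argument: fix x; take any y with xR^1y and any z with xR^3z. Set V(A) to the set of worlds R-reachable from y in exactly 2 steps. Then □^2A holds at y, so the antecedent holds at x; validity forces ◇^1A at z, giving a w with zR^1w and yR^2w.
First-order correspondent: forall x forall y forall z ((xRy & x R^3 z) -> exists w (y R^2 w & zRw)).

forall x forall y forall z ((xRy & x R^3 z) -> exists w (y R^2 w & zRw))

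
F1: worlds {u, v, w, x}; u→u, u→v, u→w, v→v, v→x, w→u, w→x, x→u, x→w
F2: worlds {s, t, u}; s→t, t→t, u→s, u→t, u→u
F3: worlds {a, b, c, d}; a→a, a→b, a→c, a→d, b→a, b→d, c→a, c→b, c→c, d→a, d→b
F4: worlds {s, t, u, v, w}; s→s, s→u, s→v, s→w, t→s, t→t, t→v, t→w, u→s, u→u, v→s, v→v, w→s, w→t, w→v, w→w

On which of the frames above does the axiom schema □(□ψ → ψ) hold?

Frame correspondent (Sahlqvist): ∀x ∀y (Rxy → Ryy) — i.e. shift-reflexivity.
F1: fails — Rxw but not Rww.
F2: fails — Rus but not Rss.
F3: fails — Rab but not Rbb.
F4: satisfies the condition.

F4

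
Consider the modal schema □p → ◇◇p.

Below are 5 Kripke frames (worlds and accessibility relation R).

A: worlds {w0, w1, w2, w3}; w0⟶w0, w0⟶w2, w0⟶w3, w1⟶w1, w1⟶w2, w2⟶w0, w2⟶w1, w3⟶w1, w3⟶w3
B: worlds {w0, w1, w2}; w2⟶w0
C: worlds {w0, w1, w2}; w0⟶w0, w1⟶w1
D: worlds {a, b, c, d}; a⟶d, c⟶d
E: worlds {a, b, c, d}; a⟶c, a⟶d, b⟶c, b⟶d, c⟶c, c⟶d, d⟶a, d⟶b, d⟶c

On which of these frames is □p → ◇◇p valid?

A, E

This is the axiom for a generalized confluence (Geach) condition; its first-order frame correspondent is ∀x ∃w (xRw ∧ xR²w).
A: satisfies the condition.
B: fails — at w0 but no w with w0Rw and w0R²w.
C: fails — at w2 but no w with w2Rw and w2R²w.
D: fails — at a but no w with aRw and aR²w.
E: satisfies the condition.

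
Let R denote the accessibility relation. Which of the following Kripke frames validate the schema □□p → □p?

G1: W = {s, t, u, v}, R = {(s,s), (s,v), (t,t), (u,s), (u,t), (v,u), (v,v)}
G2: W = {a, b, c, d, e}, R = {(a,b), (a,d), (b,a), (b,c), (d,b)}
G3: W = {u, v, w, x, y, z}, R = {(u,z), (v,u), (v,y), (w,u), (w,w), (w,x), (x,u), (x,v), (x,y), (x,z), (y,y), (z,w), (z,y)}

The schema corresponds to density: ∀x ∀y (Rxy → ∃z (Rxz ∧ Rzy)).
G1: ✓.
G2: fails — Rbc but no z with Rbz and Rzc.
G3: fails — Ruz but no t with Rut and Rtz.

G1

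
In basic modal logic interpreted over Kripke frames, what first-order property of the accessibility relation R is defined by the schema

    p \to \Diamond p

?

reflexivity

Equivalently (dual form): □p → p.
Suppose □p→p is valid. At any x set V(p)={w : Rxw}. Then □p holds at x, so p holds at x, i.e. Rxx.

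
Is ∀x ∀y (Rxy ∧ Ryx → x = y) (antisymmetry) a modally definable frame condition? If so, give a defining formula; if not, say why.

If a class were modally definable it would be closed under surjective bounded morphisms (Goldblatt–Thomason).
The 6-cycle (worlds 0,1,2,3,4,5 with 0→1→2→3→4→5→0) is antisymmetric. Sending even-indexed worlds to s and odd-indexed worlds to t is a surjective bounded morphism onto the two-world frame with s↔t, which is not antisymmetric.
So no modal formula (or set of formulas) defines exactly the antisymmetric frames.

No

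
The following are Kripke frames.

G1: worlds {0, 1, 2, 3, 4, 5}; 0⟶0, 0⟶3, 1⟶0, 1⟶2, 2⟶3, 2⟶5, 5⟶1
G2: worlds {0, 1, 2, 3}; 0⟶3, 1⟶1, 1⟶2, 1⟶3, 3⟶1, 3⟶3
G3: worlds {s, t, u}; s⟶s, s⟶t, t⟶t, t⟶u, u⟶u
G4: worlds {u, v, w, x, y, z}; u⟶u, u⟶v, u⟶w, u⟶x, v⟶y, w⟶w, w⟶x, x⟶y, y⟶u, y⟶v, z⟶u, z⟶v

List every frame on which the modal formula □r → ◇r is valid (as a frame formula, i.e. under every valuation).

G3, G4

The schema corresponds to seriality: ∀x ∃y Rxy.
G1: fails — world 3 has no successor.
G2: fails — world 2 has no successor.
G3: condition met.
G4: condition met.
Valid on: G3, G4.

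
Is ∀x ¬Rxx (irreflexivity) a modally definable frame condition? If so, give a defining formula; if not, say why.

Modal frame validity is preserved under surjective bounded morphisms.
The 2-cycle (worlds a,b with a→b→a) is irreflexive, and the map sending every world to a single reflexive point • is a surjective bounded morphism (forth: every edge maps to (•,•); back: every world has a successor). So any modal formula valid on the 2-cycle is also valid on the reflexive point, which is not irreflexive.
Hence irreflexivity is not modally definable.

Not modally definable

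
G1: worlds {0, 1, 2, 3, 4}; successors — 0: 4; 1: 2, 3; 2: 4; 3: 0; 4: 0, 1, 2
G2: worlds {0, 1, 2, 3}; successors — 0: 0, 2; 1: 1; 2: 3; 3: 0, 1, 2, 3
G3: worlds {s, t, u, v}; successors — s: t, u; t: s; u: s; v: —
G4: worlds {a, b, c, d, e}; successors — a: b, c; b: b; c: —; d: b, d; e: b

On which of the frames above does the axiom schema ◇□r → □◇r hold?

G3

This is the axiom for convergence; its first-order frame correspondent is ∀x ∀y ∀z (Rxy ∧ Rxz → ∃w (Ryw ∧ Rzw)).
G1: fails — R12 and R13 but 2 and 3 have no common successor.
G2: fails — R00 and R02 but 0 and 2 have no common successor.
G3: ✓.
G4: fails — Rab and Rac but b and c have no common successor.
Valid on: G3.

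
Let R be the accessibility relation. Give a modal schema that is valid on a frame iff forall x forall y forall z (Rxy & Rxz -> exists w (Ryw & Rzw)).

This is convergence; the standard corresponding axiom is .2: ◇□r → □◇r.
Suppose ◇□r→□◇r is valid. Take Rxy, Rxz and set V(r)={w : Ryw}. Then □r at y so ◇□r at x, so □◇r at x, so ◇r at z, giving w with Rzw and Ryw.

◇□r → □◇r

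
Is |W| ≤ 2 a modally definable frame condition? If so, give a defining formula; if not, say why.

If a class were modally definable it would be closed under disjoint unions (Goldblatt–Thomason).
Any modal formula valid on each of 3 disjoint one-world frames is valid on their disjoint union (validity is preserved under disjoint unions). Each one-world frame has |W|=1≤2, but the union has |W|=3.
So no modal formula (or set of formulas) defines exactly the |W|≤2 frames.

No — not modally definable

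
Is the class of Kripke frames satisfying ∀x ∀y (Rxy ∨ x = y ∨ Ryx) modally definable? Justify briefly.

Not definable by any modal formula

Modal frame validity is preserved under disjoint unions.
Take 2 disjoint single-world reflexive frames: each is trivially connected, but their disjoint union has 2 worlds with no edge between distinct components, so it is not connected.
So no modal formula (or set of formulas) defines exactly the connected frames.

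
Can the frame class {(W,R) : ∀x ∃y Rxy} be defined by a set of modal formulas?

The condition is seriality. A defining modal formula is □p → ◇p.
Suppose □p→◇p is valid. At any x set V(p)=W. Then □p at x, so ◇p at x, so x has a successor.

Yes — defined by □p → ◇p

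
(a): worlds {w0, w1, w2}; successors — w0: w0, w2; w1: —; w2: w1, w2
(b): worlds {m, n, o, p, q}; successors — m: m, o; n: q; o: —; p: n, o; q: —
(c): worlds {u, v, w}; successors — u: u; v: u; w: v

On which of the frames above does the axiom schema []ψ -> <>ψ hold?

This is the axiom for seriality; its first-order frame correspondent is forall x exists y Rxy.
(a): fails — world w1 has no successor.
(b): fails — world o has no successor.
(c): satisfies the condition.
Valid on: (c).

(c)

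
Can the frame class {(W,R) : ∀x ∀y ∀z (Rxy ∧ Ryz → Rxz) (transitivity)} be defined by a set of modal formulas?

Definable; □q → □□q defines it

This is a Sahlqvist condition; the 4 axiom □q → □□q defines it.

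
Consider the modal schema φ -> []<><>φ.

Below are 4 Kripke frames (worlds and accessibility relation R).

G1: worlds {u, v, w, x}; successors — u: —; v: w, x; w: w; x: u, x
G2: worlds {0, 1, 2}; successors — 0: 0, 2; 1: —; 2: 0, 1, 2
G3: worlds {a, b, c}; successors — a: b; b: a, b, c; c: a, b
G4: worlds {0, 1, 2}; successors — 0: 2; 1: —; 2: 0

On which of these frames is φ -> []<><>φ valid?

G3

The schema corresponds to a generalized confluence (Geach) condition: forall x forall z (xRz -> exists w (x = w & z R^2 w)).
G1: fails — vRw but no t with v=t and wR²t.
G2: fails — 2R1 but no w with 2=w and 1R²w.
G3: ✓.
G4: fails — 0R2 but no w with 0=w and 2R²w.
Valid on: G3.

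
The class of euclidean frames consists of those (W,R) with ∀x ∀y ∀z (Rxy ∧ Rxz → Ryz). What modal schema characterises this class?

The condition is the Euclidean property. The 5 schema ◇q → □◇q defines it.
Suppose ◇q→□◇q is valid. Take Rxy, Rxz and set V(q)={y}. Then ◇q at x, so □◇q at x, so ◇q at z, so some w with Rzw has q; w=y, i.e. Rzy. By symmetry of the argument, Ryz.

◇q → □◇q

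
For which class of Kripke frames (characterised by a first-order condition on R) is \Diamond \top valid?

seriality: \forall x \exists y Rxy

This schema is equivalent to the D axiom □r → ◇r.
Its frame correspondent is seriality — \forall x \exists y Rxy.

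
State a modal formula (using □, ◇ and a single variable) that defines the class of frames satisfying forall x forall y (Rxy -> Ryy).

This is shift-reflexivity; the standard corresponding axiom is T□: □(□q → q).
Suppose □(□q→q) is valid. Take Rxy and set V(q)={w : Ryw}. Then at y, □q holds; since □(□q→q) at x, □q→q at y, so q at y, i.e. Ryy.

□(□q → q)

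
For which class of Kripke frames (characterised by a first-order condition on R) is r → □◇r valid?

This schema is the B axiom.
Its frame correspondent is symmetry — ∀x ∀y (Rxy → Ryx).

Symmetry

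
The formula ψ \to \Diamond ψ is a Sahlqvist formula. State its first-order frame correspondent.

Reflexivity

Equivalently (dual form): □ψ → ψ.
Suppose □ψ→ψ is valid. At any x set V(ψ)={w : Rxw}. Then □ψ holds at x, so ψ holds at x, i.e. Rxx.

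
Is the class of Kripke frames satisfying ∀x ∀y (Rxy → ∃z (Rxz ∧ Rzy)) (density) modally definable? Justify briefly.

Yes — defined by □□r → □r

This is a Sahlqvist condition; the C4 axiom □□r → □r defines it.
Suppose □□r→□r is valid. Take Rxy and set V(r)={w : xR²w}. Then □□r at x, so □r at x, so r at y, i.e. ∃z(Rxz∧Rzy).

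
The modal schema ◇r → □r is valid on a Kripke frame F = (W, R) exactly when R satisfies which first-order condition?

This is the CD axiom.
It corresponds to partial functionality: ∀x ∀y ∀z (Rxy ∧ Rxz → y = z).

partial functionality: ∀x ∀y ∀z (Rxy ∧ Rxz → y = z)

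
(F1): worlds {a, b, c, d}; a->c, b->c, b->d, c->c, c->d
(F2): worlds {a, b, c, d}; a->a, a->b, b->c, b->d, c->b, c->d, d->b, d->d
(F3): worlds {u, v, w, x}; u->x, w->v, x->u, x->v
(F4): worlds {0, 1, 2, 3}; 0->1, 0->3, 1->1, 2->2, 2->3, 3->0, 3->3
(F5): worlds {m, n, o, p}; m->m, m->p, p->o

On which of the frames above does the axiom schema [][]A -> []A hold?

Frame correspondent (Sahlqvist): forall x forall y (Rxy -> exists z (Rxz & Rzy)) — i.e. density.
(F1): condition met.
(F2): fails — Rbc but no z with Rbz and Rzc.
(F3): fails — Rxu but no z with Rxz and Rzu.
(F4): condition met.
(F5): fails — Rpo but no z with Rpz and Rzo.

(F1), (F4)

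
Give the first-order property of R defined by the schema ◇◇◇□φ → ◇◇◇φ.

This is a Sahlqvist (Geach-type) schema ◇^3□^1φ → □^0◇^3φ.
Minimal-valuation argument: fix x; take any y with xR^3y and any z with xR^0z. Set V(φ) to the set of worlds R-reachable from y in exactly 1 step. Then □^1φ holds at y, so the antecedent holds at x; validity forces ◇^3φ at z, giving a w with zR^3w and yR^1w.
First-order correspondent: ∀x ∀y (xR³y → ∃w (yRw ∧ xR³w)).

∀x ∀y (xR³y → ∃w (yRw ∧ xR³w))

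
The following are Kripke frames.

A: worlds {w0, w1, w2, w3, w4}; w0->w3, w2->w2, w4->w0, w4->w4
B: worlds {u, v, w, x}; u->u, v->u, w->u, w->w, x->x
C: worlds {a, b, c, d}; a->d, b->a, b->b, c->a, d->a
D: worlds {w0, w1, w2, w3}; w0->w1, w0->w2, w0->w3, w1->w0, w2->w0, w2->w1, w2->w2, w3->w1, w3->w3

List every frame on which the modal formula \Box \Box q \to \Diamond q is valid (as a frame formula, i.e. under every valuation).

B

This is the axiom for a generalized confluence (Geach) condition; its first-order frame correspondent is \forall x \exists w (x R^2 w \wedge xRw).
A: fails — at w0 but no w with w0R²w and w0Rw.
B: holds.
C: fails — at a but no w with aR²w and aRw.
D: fails — at w1 but no w with w1R²w and w1Rw.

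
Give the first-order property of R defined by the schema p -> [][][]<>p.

This is a Sahlqvist (Geach-type) schema ◇^0□^0p → □^3◇^1p.
First-order correspondent: forall x forall z (x R^3 z -> exists w (x = w & zRw)).

forall x forall z (x R^3 z -> exists w (x = w & zRw))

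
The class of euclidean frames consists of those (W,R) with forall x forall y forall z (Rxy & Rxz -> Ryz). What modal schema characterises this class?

The condition is the Euclidean property. The 5 schema ◇ψ → □◇ψ defines it.
Suppose ◇ψ→□◇ψ is valid. Take Rxy, Rxz and set V(ψ)={y}. Then ◇ψ at x, so □◇ψ at x, so ◇ψ at z, so some w with Rzw has ψ; w=y, i.e. Rzy. By symmetry of the argument, Ryz.

◇ψ → □◇ψ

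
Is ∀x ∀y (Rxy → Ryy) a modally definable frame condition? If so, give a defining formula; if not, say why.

Yes: it is shift-reflexivity, defined by the T□ schema □(□r → r).
Suppose □(□r→r) is valid. Take Rxy and set V(r)={w : Ryw}. Then at y, □r holds; since □(□r→r) at x, □r→r at y, so r at y, i.e. Ryy.

Definable; □(□r → r) defines it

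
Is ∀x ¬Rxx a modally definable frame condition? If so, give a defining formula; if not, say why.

Not modally definable

Any modally definable frame class is closed under surjective bounded morphisms.
The 3-cycle (worlds w0,w1,w2 with w0→w1→w2→w0) is irreflexive, and the map sending every world to a single reflexive point • is a surjective bounded morphism (forth: every edge maps to (•,•); back: every world has a successor). So any modal formula valid on the 3-cycle is also valid on the reflexive point, which is not irreflexive.
So no modal formula (or set of formulas) defines exactly the irreflexive frames.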